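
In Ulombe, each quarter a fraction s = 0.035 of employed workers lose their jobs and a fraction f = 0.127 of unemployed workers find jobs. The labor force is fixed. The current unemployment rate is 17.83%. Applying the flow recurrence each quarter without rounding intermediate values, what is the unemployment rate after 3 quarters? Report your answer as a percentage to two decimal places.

With a fixed labor force, u_{t+1} = u_t + s·(1−u_t) − f·u_t = u_t·(1−s−f) + s.
Here 1−s−f = 0.838 and s = 0.035.
u_1 = 0.178300 × 0.838 + 0.035 = 0.184415.
u_2 = 0.184415 × 0.838 + 0.035 = 0.189540.
u_3 = 0.189540 × 0.838 + 0.035 = 0.193835.

Unemployment rate after three quarters ≈ 19.38%.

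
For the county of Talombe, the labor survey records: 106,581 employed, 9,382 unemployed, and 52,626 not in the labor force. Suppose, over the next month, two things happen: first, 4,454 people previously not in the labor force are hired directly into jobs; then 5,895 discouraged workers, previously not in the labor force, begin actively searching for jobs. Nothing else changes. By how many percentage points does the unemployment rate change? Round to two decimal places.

The unemployment rate changes by +4.00 percentage points.

Initially, labor force = 106,581 + 9,382 = 115,963, so u = 9,382/115,963 = 8.09%.
After the first change, employed and labor force both rise by 4,454; unemployed unchanged → E = 111,035, U = 9,382, labor force = 120,417.
After the second change, unemployed and labor force both rise by 5,895 → E = 111,035, U = 15,277, labor force = 126,312.
New unemployment rate = 15,277 / 126,312 = 12.09%.
Change = 12.09% − 8.09% = +4.00 percentage points.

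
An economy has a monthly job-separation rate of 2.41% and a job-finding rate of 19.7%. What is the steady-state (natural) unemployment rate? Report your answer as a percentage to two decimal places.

At steady state the flows balance: s·E = f·U, so U/(E+U) = s/(s+f).
u* = 2.41 / (2.41 + 19.7) = 2.41 / 22.11 = 10.90%.

Steady-state unemployment rate ≈ 10.90%.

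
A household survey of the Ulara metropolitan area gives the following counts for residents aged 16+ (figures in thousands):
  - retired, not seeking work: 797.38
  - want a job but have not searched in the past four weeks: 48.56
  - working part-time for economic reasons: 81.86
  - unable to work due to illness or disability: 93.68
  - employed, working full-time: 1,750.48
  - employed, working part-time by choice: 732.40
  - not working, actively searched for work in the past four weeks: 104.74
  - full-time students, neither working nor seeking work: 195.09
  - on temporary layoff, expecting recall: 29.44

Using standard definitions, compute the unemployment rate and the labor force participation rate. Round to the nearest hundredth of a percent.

Employed = 81.86 + 1,750.48 + 732.40 = 2,564.74 thousand (anyone who worked, including part-time for economic reasons, counts as employed).
Unemployed = 104.74 + 29.44 = 134.18 thousand (jobless and actively searching, or on temporary layoff).
Labor force = 2,564.74 + 134.18 = 2,698.92 thousand.
Not in labor force = 797.38 + 48.56 + 93.68 + 195.09 = 1,134.71 thousand (those not working and not actively searching are outside the labor force — including those who want a job but have given up searching).
Civilian working-age population = 2,698.92 + 1,134.71 = 3,833.63 thousand.
Unemployment rate = 134.18 / 2,698.92 = 4.97%.
Labor force participation rate = 2,698.92 / 3,833.63 = 70.40%.

Unemployment rate ≈ 4.97%; labor force participation rate ≈ 70.40%.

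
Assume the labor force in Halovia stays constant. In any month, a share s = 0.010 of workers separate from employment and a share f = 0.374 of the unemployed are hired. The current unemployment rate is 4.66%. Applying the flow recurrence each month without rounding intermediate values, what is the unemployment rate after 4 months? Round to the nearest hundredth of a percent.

Unemployment rate after four months ≈ 2.90%.

With a fixed labor force, u_{t+1} = u_t + s·(1−u_t) − f·u_t = u_t·(1−s−f) + s.
Here 1−s−f = 0.616 and s = 0.010.
u_1 = 0.046600 × 0.616 + 0.010 = 0.038706.
u_2 = 0.038706 × 0.616 + 0.010 = 0.033843.
u_3 = 0.033843 × 0.616 + 0.010 = 0.030847.
u_4 = 0.030847 × 0.616 + 0.010 = 0.029002.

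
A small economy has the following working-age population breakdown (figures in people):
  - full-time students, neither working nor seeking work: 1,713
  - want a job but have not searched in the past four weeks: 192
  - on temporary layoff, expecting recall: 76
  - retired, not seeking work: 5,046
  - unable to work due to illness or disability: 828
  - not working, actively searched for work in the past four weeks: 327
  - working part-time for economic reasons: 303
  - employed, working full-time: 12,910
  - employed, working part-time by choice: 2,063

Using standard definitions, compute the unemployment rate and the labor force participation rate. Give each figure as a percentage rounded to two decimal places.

Unemployment rate ≈ 2.57%; labor force participation rate ≈ 66.84%.

Employed = 303 + 12,910 + 2,063 = 15,276 (anyone who worked, including part-time for economic reasons, counts as employed).
Unemployed = 76 + 327 = 403 (jobless and actively searching, or on temporary layoff).
Labor force = 15,276 + 403 = 15,679.
Not in labor force = 1,713 + 192 + 5,046 + 828 = 7,779 (those not working and not actively searching are outside the labor force — including those who want a job but have given up searching).
Civilian working-age population = 15,679 + 7,779 = 23,458.
Unemployment rate = 403 / 15,679 = 2.57%.
Labor force participation rate = 15,679 / 23,458 = 66.84%.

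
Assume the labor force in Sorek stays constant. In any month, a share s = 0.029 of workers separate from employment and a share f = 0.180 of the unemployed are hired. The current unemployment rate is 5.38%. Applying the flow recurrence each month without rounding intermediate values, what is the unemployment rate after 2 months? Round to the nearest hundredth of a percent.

Unemployment rate after two months ≈ 8.56%.

With a fixed labor force, u_{t+1} = u_t + s·(1−u_t) − f·u_t = u_t·(1−s−f) + s.
Here 1−s−f = 0.791 and s = 0.029.
u_1 = 0.053800 × 0.791 + 0.029 = 0.071556.
u_2 = 0.071556 × 0.791 + 0.029 = 0.085601.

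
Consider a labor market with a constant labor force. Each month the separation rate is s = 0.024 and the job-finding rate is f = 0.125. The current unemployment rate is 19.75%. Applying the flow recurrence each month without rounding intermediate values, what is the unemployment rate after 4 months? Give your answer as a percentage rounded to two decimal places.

With a fixed labor force, u_{t+1} = u_t + s·(1−u_t) − f·u_t = u_t·(1−s−f) + s.
Here 1−s−f = 0.851 and s = 0.024.
u_1 = 0.197500 × 0.851 + 0.024 = 0.192073.
u_2 = 0.192073 × 0.851 + 0.024 = 0.187454.
u_3 = 0.187454 × 0.851 + 0.024 = 0.183523.
u_4 = 0.183523 × 0.851 + 0.024 = 0.180178.

Unemployment rate after four months ≈ 18.02%.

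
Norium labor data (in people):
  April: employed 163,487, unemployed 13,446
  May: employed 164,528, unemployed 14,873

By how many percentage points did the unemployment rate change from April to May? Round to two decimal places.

The unemployment rate changed by +0.69 percentage points.

April: labor force = 163,487 + 13,446 = 176,933; u = 13,446/176,933 = 7.60%.
May: labor force = 164,528 + 14,873 = 179,401; u = 14,873/179,401 = 8.29%.
Change = 8.29% − 7.60% = +0.69 pp.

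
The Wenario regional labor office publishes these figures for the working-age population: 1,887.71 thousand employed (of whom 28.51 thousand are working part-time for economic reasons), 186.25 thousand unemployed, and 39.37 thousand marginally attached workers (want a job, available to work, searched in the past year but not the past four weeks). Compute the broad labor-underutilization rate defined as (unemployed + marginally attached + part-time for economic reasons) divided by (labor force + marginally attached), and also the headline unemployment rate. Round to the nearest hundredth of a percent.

Broad underutilization rate ≈ 12.03%; headline unemployment rate ≈ 8.98%.

Labor force = 1,887.71 + 186.25 = 2,073.96 thousand.
Numerator = 186.25 + 39.37 + 28.51 = 254.13 thousand.
Denominator = 2,073.96 + 39.37 = 2,113.33 thousand.
Broad rate = 254.13 / 2,113.33 = 12.03%.
Headline unemployment rate = 186.25 / 2,073.96 = 8.98%.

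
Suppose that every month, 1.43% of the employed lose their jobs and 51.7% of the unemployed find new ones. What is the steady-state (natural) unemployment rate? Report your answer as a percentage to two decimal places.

At steady state the flows balance: s·E = f·U, so U/(E+U) = s/(s+f).
u* = 1.43 / (1.43 + 51.7) = 1.43 / 53.13 = 2.69%.

Steady-state unemployment rate ≈ 2.69%.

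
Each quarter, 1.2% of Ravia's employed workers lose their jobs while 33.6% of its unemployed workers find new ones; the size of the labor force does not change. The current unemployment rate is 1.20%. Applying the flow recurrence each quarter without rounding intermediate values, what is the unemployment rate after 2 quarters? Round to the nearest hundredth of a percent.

With a fixed labor force, u_{t+1} = u_t + s·(1−u_t) − f·u_t = u_t·(1−s−f) + s.
Here 1−s−f = 0.652 and s = 0.012.
u_1 = 0.012000 × 0.652 + 0.012 = 0.019824.
u_2 = 0.019824 × 0.652 + 0.012 = 0.024925.

Unemployment rate after two quarters ≈ 2.49%.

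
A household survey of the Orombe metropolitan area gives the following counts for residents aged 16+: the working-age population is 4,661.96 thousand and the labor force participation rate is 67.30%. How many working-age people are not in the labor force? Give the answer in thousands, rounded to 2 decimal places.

About 1,524.46 thousand are not in the labor force.

Share not in the labor force = 1 − 0.6730 = 0.3270.
Not in labor force = 0.3270 × 4,661.96 ≈ 1,524.46 thousand.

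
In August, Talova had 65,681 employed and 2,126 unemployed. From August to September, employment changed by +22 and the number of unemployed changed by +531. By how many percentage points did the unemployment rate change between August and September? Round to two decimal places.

The unemployment rate changed by +0.75 percentage points.

August: labor force = 65,681 + 2,126 = 67,807; u = 2,126/67,807 = 3.14%.
September: labor force = 65,703 + 2,657 = 68,360; u = 2,657/68,360 = 3.89%.
Change = 3.89% − 3.14% = +0.75 pp.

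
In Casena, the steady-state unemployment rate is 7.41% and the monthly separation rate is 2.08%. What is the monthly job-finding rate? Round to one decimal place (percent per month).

Job-finding rate ≈ 26.0% per month.

From u* = s/(s+f): f = s·(1−u)/u.
f = 2.08 × (1 − 0.0741) / 0.0741 = 1.9259 / 0.0741 ≈ 26.0% per month.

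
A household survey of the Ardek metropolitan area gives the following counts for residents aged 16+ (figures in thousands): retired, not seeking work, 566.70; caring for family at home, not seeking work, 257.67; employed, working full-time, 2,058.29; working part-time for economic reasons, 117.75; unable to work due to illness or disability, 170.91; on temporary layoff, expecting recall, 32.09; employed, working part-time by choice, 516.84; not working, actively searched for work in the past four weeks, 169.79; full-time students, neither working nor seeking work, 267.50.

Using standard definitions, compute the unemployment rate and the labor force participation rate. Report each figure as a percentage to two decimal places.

Unemployment rate ≈ 6.97%; labor force participation rate ≈ 69.63%.

Employed = 2,058.29 + 117.75 + 516.84 = 2,692.88 thousand (anyone who worked, including part-time for economic reasons, counts as employed).
Unemployed = 32.09 + 169.79 = 201.88 thousand (jobless and actively searching, or on temporary layoff).
Labor force = 2,692.88 + 201.88 = 2,894.76 thousand.
Not in labor force = 566.70 + 257.67 + 170.91 + 267.50 = 1,262.78 thousand (those not working and not actively searching are outside the labor force).
Civilian working-age population = 2,894.76 + 1,262.78 = 4,157.54 thousand.
Unemployment rate = 201.88 / 2,894.76 = 6.97%.
Labor force participation rate = 2,894.76 / 4,157.54 = 69.63%.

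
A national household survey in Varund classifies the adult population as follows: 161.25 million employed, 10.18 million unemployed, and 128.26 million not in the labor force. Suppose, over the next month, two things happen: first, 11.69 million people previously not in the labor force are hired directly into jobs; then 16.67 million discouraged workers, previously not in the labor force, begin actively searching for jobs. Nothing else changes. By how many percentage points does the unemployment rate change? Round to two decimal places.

The unemployment rate changes by +7.50 percentage points.

Initially, labor force = 161.25 + 10.18 = 171.43 million, so u = 10.18/171.43 = 5.94%.
After the first change, employed and labor force both rise by 11.69; unemployed unchanged → E = 172.94, U = 10.18, labor force = 183.12 million.
After the second change, unemployed and labor force both rise by 16.67 → E = 172.94, U = 26.85, labor force = 199.79 million.
New unemployment rate = 26.85 / 199.79 = 13.44%.
Change = 13.44% − 5.94% = +7.50 percentage points.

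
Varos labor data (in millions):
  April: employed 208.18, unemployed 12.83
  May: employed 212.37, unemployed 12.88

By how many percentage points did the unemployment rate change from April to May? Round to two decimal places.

The unemployment rate changed by −0.09 percentage points.

April: labor force = 208.18 + 12.83 = 221.01; u = 12.83/221.01 = 5.81%.
May: labor force = 212.37 + 12.88 = 225.25; u = 12.88/225.25 = 5.72%.
Change = 5.72% − 5.81% = −0.09 pp.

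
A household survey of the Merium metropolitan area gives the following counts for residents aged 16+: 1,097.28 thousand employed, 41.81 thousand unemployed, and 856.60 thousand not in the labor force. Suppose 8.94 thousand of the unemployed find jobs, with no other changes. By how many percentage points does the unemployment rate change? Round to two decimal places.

The unemployment rate changes by −0.78 percentage points.

Initially, labor force = 1,097.28 + 41.81 = 1,139.09 thousand, so u = 41.81/1,139.09 = 3.67%.
After the change, unemployed falls and employed rises by 8.94; labor force unchanged → E = 1,106.22, U = 32.87, labor force = 1,139.09 thousand.
New unemployment rate = 32.87 / 1,139.09 = 2.89%.
Change = 2.89% − 3.67% = −0.78 percentage points.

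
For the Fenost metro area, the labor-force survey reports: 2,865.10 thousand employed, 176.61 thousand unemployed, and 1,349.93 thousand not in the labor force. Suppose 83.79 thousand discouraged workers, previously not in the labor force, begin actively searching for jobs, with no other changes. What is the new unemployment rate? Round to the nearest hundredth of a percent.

New unemployment rate ≈ 8.33%.

Initially, labor force = 2,865.10 + 176.61 = 3,041.71 thousand, so u = 176.61/3,041.71 = 5.81%.
After the change, unemployed and labor force both rise by 83.79 → E = 2,865.10, U = 260.40, labor force = 3,125.50 thousand.
New unemployment rate = 260.40 / 3,125.50 = 8.33%.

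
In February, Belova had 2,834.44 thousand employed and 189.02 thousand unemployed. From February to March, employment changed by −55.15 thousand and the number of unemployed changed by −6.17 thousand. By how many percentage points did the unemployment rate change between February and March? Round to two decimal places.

The unemployment rate changed by −0.08 percentage points.

February: labor force = 2,834.44 + 189.02 = 3,023.46; u = 189.02/3,023.46 = 6.25%.
March: labor force = 2,779.29 + 182.85 = 2,962.14; u = 182.85/2,962.14 = 6.17%.
Change = 6.17% − 6.25% = −0.08 pp.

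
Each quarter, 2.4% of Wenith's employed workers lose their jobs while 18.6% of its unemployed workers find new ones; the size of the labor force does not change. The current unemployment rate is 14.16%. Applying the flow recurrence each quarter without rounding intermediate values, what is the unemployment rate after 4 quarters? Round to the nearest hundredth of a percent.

Unemployment rate after four quarters ≈ 12.49%.

With a fixed labor force, u_{t+1} = u_t + s·(1−u_t) − f·u_t = u_t·(1−s−f) + s.
Here 1−s−f = 0.790 and s = 0.024.
u_1 = 0.141600 × 0.790 + 0.024 = 0.135864.
u_2 = 0.135864 × 0.790 + 0.024 = 0.131333.
u_3 = 0.131333 × 0.790 + 0.024 = 0.127753.
u_4 = 0.127753 × 0.790 + 0.024 = 0.124925.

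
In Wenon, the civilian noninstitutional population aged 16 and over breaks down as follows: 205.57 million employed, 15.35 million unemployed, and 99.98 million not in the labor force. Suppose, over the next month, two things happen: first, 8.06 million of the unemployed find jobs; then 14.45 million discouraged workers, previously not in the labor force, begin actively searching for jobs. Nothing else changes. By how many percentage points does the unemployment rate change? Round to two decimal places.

Initially, labor force = 205.57 + 15.35 = 220.92 million, so u = 15.35/220.92 = 6.95%.
After the first change, unemployed falls and employed rises by 8.06; labor force unchanged → E = 213.63, U = 7.29, labor force = 220.92 million.
After the second change, unemployed and labor force both rise by 14.45 → E = 213.63, U = 21.74, labor force = 235.37 million.
New unemployment rate = 21.74 / 235.37 = 9.24%.
Change = 9.24% − 6.95% = +2.29 percentage points.

The unemployment rate changes by +2.29 percentage points.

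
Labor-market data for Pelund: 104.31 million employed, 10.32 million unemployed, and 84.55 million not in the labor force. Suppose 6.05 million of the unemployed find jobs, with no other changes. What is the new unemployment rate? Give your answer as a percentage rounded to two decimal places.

New unemployment rate ≈ 3.73%.

Initially, labor force = 104.31 + 10.32 = 114.63 million, so u = 10.32/114.63 = 9.00%.
After the change, unemployed falls and employed rises by 6.05; labor force unchanged → E = 110.36, U = 4.27, labor force = 114.63 million.
New unemployment rate = 4.27 / 114.63 = 3.73%.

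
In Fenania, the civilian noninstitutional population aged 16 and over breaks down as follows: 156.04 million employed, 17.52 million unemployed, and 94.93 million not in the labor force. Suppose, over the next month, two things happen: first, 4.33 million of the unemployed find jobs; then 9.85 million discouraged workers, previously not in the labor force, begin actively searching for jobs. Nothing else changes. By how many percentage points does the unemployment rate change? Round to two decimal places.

Initially, labor force = 156.04 + 17.52 = 173.56 million, so u = 17.52/173.56 = 10.09%.
After the first change, unemployed falls and employed rises by 4.33; labor force unchanged → E = 160.37, U = 13.19, labor force = 173.56 million.
After the second change, unemployed and labor force both rise by 9.85 → E = 160.37, U = 23.04, labor force = 183.41 million.
New unemployment rate = 23.04 / 183.41 = 12.56%.
Change = 12.56% − 10.09% = +2.47 percentage points.

The unemployment rate changes by +2.47 percentage points.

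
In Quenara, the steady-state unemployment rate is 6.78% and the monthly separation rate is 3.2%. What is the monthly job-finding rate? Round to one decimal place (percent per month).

Job-finding rate ≈ 44.0% per month.

From u* = s/(s+f): f = s·(1−u)/u.
f = 3.2 × (1 − 0.0678) / 0.0678 = 2.9830 / 0.0678 ≈ 44.0% per month.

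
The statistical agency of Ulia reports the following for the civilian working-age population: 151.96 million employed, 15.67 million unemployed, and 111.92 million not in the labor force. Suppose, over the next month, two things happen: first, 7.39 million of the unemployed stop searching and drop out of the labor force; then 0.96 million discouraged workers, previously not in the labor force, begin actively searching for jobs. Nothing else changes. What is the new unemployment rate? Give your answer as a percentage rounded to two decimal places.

Initially, labor force = 151.96 + 15.67 = 167.63 million, so u = 15.67/167.63 = 9.35%.
After the first change, unemployed and labor force both fall by 7.39 → E = 151.96, U = 8.28, labor force = 160.24 million.
After the second change, unemployed and labor force both rise by 0.96 → E = 151.96, U = 9.24, labor force = 161.20 million.
New unemployment rate = 9.24 / 161.20 = 5.73%.

New unemployment rate ≈ 5.73%.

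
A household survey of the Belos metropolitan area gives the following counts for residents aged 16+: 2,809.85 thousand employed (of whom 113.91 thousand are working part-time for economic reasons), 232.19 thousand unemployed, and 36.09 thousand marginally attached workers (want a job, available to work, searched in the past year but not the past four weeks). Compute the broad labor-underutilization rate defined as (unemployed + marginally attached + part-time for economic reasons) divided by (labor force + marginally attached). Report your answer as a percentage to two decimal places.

Labor force = 2,809.85 + 232.19 = 3,042.04 thousand.
Numerator = 232.19 + 36.09 + 113.91 = 382.19 thousand.
Denominator = 3,042.04 + 36.09 = 3,078.13 thousand.
Broad rate = 382.19 / 3,078.13 = 12.42%.

Broad underutilization rate ≈ 12.42%.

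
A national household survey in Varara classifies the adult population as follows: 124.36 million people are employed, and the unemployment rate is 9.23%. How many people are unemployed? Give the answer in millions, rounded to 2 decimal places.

About 12.65 million are unemployed.

Let U be the number unemployed. The labor force is E + U, and U/(E+U) = 0.0923.
So U = 0.0923 × 124.36 / (1 − 0.0923) = 11.4784 / 0.9077 ≈ 12.65 million.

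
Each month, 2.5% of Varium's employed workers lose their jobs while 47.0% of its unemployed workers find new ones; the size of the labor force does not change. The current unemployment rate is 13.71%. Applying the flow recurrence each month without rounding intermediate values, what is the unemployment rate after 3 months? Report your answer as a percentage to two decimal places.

Unemployment rate after three months ≈ 6.17%.

With a fixed labor force, u_{t+1} = u_t + s·(1−u_t) − f·u_t = u_t·(1−s−f) + s.
Here 1−s−f = 0.505 and s = 0.025.
u_1 = 0.137100 × 0.505 + 0.025 = 0.094235.
u_2 = 0.094235 × 0.505 + 0.025 = 0.072589.
u_3 = 0.072589 × 0.505 + 0.025 = 0.061657.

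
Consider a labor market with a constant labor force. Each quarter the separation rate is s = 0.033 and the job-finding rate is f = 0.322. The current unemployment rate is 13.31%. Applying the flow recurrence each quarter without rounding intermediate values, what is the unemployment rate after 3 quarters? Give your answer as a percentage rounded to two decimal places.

With a fixed labor force, u_{t+1} = u_t + s·(1−u_t) − f·u_t = u_t·(1−s−f) + s.
Here 1−s−f = 0.645 and s = 0.033.
u_1 = 0.133100 × 0.645 + 0.033 = 0.118849.
u_2 = 0.118849 × 0.645 + 0.033 = 0.109658.
u_3 = 0.109658 × 0.645 + 0.033 = 0.103729.

Unemployment rate after three quarters ≈ 10.37%.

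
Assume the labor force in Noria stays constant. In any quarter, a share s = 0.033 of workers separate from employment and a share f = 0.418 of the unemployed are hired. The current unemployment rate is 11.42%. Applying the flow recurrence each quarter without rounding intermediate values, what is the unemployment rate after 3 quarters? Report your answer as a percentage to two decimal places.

With a fixed labor force, u_{t+1} = u_t + s·(1−u_t) − f·u_t = u_t·(1−s−f) + s.
Here 1−s−f = 0.549 and s = 0.033.
u_1 = 0.114200 × 0.549 + 0.033 = 0.095696.
u_2 = 0.095696 × 0.549 + 0.033 = 0.085537.
u_3 = 0.085537 × 0.549 + 0.033 = 0.079960.

Unemployment rate after three quarters ≈ 8.00%.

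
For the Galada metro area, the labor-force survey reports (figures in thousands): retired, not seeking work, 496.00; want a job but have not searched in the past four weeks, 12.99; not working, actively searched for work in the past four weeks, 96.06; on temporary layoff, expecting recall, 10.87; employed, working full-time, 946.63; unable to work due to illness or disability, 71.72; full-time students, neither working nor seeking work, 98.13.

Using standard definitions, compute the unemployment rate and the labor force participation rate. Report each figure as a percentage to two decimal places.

Unemployment rate ≈ 10.15%; labor force participation rate ≈ 60.82%.

Employed = 946.63 thousand.
Unemployed = 96.06 + 10.87 = 106.93 thousand (jobless and actively searching, or on temporary layoff).
Labor force = 946.63 + 106.93 = 1,053.56 thousand.
Not in labor force = 496.00 + 12.99 + 71.72 + 98.13 = 678.84 thousand (those not working and not actively searching are outside the labor force — including those who want a job but have given up searching).
Civilian working-age population = 1,053.56 + 678.84 = 1,732.40 thousand.
Unemployment rate = 106.93 / 1,053.56 = 10.15%.
Labor force participation rate = 1,053.56 / 1,732.40 = 60.82%.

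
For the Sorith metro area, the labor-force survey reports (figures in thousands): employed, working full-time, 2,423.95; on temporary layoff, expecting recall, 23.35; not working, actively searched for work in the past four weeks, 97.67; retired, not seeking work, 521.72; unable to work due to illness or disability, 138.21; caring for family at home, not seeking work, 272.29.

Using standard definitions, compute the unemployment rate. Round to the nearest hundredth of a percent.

Unemployment rate ≈ 4.76%.

Employed = 2,423.95 thousand.
Unemployed = 23.35 + 97.67 = 121.02 thousand (jobless and actively searching, or on temporary layoff).
Labor force = 2,423.95 + 121.02 = 2,544.97 thousand.
Unemployment rate = 121.02 / 2,544.97 = 4.76%.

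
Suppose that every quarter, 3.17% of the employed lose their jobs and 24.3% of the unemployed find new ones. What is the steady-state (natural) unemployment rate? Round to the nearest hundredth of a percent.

At steady state the flows balance: s·E = f·U, so U/(E+U) = s/(s+f).
u* = 3.17 / (3.17 + 24.3) = 3.17 / 27.47 = 11.54%.

Steady-state unemployment rate ≈ 11.54%.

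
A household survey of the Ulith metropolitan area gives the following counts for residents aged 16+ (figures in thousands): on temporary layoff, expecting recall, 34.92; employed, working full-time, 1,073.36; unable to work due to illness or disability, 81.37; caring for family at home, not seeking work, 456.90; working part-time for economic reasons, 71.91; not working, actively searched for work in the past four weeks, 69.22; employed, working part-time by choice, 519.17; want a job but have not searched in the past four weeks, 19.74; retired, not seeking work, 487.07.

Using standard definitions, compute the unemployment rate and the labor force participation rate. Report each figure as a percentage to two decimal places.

Unemployment rate ≈ 5.89%; labor force participation rate ≈ 62.86%.

Employed = 1,073.36 + 71.91 + 519.17 = 1,664.44 thousand (anyone who worked, including part-time for economic reasons, counts as employed).
Unemployed = 34.92 + 69.22 = 104.14 thousand (jobless and actively searching, or on temporary layoff).
Labor force = 1,664.44 + 104.14 = 1,768.58 thousand.
Not in labor force = 81.37 + 456.90 + 19.74 + 487.07 = 1,045.08 thousand (those not working and not actively searching are outside the labor force — including those who want a job but have given up searching).
Civilian working-age population = 1,768.58 + 1,045.08 = 2,813.66 thousand.
Unemployment rate = 104.14 / 1,768.58 = 5.89%.
Labor force participation rate = 1,768.58 / 2,813.66 = 62.86%.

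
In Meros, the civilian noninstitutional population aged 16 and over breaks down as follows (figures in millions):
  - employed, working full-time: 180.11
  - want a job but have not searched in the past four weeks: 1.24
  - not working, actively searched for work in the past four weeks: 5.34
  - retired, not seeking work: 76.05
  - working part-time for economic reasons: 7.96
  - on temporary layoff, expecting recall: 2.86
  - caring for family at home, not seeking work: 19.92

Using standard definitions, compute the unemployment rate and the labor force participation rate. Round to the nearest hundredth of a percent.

Employed = 180.11 + 7.96 = 188.07 million (anyone who worked, including part-time for economic reasons, counts as employed).
Unemployed = 5.34 + 2.86 = 8.20 million (jobless and actively searching, or on temporary layoff).
Labor force = 188.07 + 8.20 = 196.27 million.
Not in labor force = 1.24 + 76.05 + 19.92 = 97.21 million (those not working and not actively searching are outside the labor force — including those who want a job but have given up searching).
Civilian working-age population = 196.27 + 97.21 = 293.48 million.
Unemployment rate = 8.20 / 196.27 = 4.18%.
Labor force participation rate = 196.27 / 293.48 = 66.88%.

Unemployment rate ≈ 4.18%; labor force participation rate ≈ 66.88%.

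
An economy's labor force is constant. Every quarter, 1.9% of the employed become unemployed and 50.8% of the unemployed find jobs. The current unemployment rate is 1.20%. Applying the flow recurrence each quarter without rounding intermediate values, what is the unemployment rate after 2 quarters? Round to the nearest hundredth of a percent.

With a fixed labor force, u_{t+1} = u_t + s·(1−u_t) − f·u_t = u_t·(1−s−f) + s.
Here 1−s−f = 0.473 and s = 0.019.
u_1 = 0.012000 × 0.473 + 0.019 = 0.024676.
u_2 = 0.024676 × 0.473 + 0.019 = 0.030672.

Unemployment rate after two quarters ≈ 3.07%.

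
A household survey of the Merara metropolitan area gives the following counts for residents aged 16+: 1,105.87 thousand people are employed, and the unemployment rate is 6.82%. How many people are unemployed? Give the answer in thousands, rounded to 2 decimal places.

Let U be the number unemployed. The labor force is E + U, and U/(E+U) = 0.0682.
So U = 0.0682 × 1,105.87 / (1 − 0.0682) = 75.4203 / 0.9318 ≈ 80.94 thousand.

About 80.94 thousand are unemployed.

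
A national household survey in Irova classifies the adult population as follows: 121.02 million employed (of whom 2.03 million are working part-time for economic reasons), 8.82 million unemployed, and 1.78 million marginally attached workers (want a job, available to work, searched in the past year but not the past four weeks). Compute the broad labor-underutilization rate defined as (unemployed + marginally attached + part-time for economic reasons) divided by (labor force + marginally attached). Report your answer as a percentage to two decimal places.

Labor force = 121.02 + 8.82 = 129.84 million.
Numerator = 8.82 + 1.78 + 2.03 = 12.63 million.
Denominator = 129.84 + 1.78 = 131.62 million.
Broad rate = 12.63 / 131.62 = 9.60%.

Broad underutilization rate ≈ 9.60%.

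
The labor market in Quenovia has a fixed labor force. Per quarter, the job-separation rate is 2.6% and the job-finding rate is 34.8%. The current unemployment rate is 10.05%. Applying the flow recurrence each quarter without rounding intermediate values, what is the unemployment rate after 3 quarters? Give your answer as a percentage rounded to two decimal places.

Unemployment rate after three quarters ≈ 7.71%.

With a fixed labor force, u_{t+1} = u_t + s·(1−u_t) − f·u_t = u_t·(1−s−f) + s.
Here 1−s−f = 0.626 and s = 0.026.
u_1 = 0.100500 × 0.626 + 0.026 = 0.088913.
u_2 = 0.088913 × 0.626 + 0.026 = 0.081660.
u_3 = 0.081660 × 0.626 + 0.026 = 0.077119.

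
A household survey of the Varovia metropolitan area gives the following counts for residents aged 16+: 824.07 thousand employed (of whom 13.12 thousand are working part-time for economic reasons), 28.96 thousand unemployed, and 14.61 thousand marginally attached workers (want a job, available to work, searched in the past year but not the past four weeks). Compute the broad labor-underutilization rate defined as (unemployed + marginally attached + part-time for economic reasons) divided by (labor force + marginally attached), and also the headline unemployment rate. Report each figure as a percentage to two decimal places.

Broad underutilization rate ≈ 6.53%; headline unemployment rate ≈ 3.39%.

Labor force = 824.07 + 28.96 = 853.03 thousand.
Numerator = 28.96 + 14.61 + 13.12 = 56.69 thousand.
Denominator = 853.03 + 14.61 = 867.64 thousand.
Broad rate = 56.69 / 867.64 = 6.53%.
Headline unemployment rate = 28.96 / 853.03 = 3.39%.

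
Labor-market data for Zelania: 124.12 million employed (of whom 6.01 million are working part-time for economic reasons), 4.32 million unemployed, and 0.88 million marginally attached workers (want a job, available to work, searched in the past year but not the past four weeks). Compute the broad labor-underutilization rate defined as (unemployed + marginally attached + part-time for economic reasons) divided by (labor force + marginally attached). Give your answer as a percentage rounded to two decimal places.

Labor force = 124.12 + 4.32 = 128.44 million.
Numerator = 4.32 + 0.88 + 6.01 = 11.21 million.
Denominator = 128.44 + 0.88 = 129.32 million.
Broad rate = 11.21 / 129.32 = 8.67%.

Broad underutilization rate ≈ 8.67%.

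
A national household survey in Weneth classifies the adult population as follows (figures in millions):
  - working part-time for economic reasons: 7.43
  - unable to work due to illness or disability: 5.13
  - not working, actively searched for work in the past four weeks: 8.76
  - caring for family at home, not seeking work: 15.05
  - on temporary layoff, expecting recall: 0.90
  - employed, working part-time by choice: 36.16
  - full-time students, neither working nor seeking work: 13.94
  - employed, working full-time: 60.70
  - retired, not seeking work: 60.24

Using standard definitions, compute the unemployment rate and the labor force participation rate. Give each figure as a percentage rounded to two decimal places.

Employed = 7.43 + 36.16 + 60.70 = 104.29 million (anyone who worked, including part-time for economic reasons, counts as employed).
Unemployed = 8.76 + 0.90 = 9.66 million (jobless and actively searching, or on temporary layoff).
Labor force = 104.29 + 9.66 = 113.95 million.
Not in labor force = 5.13 + 15.05 + 13.94 + 60.24 = 94.36 million (those not working and not actively searching are outside the labor force).
Civilian working-age population = 113.95 + 94.36 = 208.31 million.
Unemployment rate = 9.66 / 113.95 = 8.48%.
Labor force participation rate = 113.95 / 208.31 = 54.70%.

Unemployment rate ≈ 8.48%; labor force participation rate ≈ 54.70%.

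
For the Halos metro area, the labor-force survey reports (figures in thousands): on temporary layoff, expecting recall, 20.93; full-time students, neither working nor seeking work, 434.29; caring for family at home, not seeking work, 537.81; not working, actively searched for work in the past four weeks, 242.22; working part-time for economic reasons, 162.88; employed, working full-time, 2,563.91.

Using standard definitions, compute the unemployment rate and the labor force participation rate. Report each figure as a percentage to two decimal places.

Employed = 162.88 + 2,563.91 = 2,726.79 thousand (anyone who worked, including part-time for economic reasons, counts as employed).
Unemployed = 20.93 + 242.22 = 263.15 thousand (jobless and actively searching, or on temporary layoff).
Labor force = 2,726.79 + 263.15 = 2,989.94 thousand.
Not in labor force = 434.29 + 537.81 = 972.10 thousand (those not working and not actively searching are outside the labor force).
Civilian working-age population = 2,989.94 + 972.10 = 3,962.04 thousand.
Unemployment rate = 263.15 / 2,989.94 = 8.80%.
Labor force participation rate = 2,989.94 / 3,962.04 = 75.46%.

Unemployment rate ≈ 8.80%; labor force participation rate ≈ 75.46%.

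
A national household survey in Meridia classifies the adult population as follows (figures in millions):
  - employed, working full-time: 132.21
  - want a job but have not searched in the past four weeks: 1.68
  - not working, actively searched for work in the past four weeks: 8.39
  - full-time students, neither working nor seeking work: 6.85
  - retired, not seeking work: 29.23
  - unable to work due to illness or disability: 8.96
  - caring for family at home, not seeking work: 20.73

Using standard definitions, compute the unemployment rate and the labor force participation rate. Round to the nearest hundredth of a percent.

Unemployment rate ≈ 5.97%; labor force participation rate ≈ 67.58%.

Employed = 132.21 million.
Unemployed = 8.39 million.
Labor force = 132.21 + 8.39 = 140.60 million.
Not in labor force = 1.68 + 6.85 + 29.23 + 8.96 + 20.73 = 67.45 million (those not working and not actively searching are outside the labor force — including those who want a job but have given up searching).
Civilian working-age population = 140.60 + 67.45 = 208.05 million.
Unemployment rate = 8.39 / 140.60 = 5.97%.
Labor force participation rate = 140.60 / 208.05 = 67.58%.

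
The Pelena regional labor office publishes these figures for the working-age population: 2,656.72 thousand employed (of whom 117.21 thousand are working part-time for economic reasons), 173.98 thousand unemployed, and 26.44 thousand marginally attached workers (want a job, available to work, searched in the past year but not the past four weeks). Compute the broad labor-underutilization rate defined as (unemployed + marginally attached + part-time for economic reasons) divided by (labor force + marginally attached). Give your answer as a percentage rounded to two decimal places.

Labor force = 2,656.72 + 173.98 = 2,830.70 thousand.
Numerator = 173.98 + 26.44 + 117.21 = 317.63 thousand.
Denominator = 2,830.70 + 26.44 = 2,857.14 thousand.
Broad rate = 317.63 / 2,857.14 = 11.12%.

Broad underutilization rate ≈ 11.12%.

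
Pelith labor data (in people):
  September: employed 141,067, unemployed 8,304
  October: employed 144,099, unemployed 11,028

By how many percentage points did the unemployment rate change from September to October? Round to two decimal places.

The unemployment rate changed by +1.55 percentage points.

September: labor force = 141,067 + 8,304 = 149,371; u = 8,304/149,371 = 5.56%.
October: labor force = 144,099 + 11,028 = 155,127; u = 11,028/155,127 = 7.11%.
Change = 7.11% − 5.56% = +1.55 pp.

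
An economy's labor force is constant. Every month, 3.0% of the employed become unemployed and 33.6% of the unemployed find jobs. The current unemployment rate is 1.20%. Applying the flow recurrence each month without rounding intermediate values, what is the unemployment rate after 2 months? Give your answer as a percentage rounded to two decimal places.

With a fixed labor force, u_{t+1} = u_t + s·(1−u_t) − f·u_t = u_t·(1−s−f) + s.
Here 1−s−f = 0.634 and s = 0.030.
u_1 = 0.012000 × 0.634 + 0.030 = 0.037608.
u_2 = 0.037608 × 0.634 + 0.030 = 0.053843.

Unemployment rate after two months ≈ 5.38%.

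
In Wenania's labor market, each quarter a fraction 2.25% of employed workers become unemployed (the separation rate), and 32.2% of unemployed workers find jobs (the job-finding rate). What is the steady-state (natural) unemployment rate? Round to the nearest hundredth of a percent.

Steady-state unemployment rate ≈ 6.53%.

At steady state the flows balance: s·E = f·U, so U/(E+U) = s/(s+f).
u* = 2.25 / (2.25 + 32.2) = 2.25 / 34.45 = 6.53%.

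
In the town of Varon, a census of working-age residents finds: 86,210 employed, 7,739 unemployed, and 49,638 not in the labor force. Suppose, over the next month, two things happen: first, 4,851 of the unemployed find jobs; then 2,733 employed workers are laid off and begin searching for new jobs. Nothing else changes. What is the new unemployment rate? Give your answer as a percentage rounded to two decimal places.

New unemployment rate ≈ 5.98%.

Initially, labor force = 86,210 + 7,739 = 93,949, so u = 7,739/93,949 = 8.24%.
After the first change, unemployed falls and employed rises by 4,851; labor force unchanged → E = 91,061, U = 2,888, labor force = 93,949.
After the second change, employed falls and unemployed rises by 2,733; labor force unchanged → E = 88,328, U = 5,621, labor force = 93,949.
New unemployment rate = 5,621 / 93,949 = 5.98%.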